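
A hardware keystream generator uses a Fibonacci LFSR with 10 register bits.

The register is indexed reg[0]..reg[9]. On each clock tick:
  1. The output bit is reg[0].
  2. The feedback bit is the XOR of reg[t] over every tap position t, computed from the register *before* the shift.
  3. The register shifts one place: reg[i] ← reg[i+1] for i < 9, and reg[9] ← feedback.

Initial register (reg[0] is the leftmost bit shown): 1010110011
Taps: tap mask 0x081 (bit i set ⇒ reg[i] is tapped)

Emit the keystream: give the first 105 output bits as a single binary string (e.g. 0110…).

step | reg (before) | out | fb
   0 | 1010110011 | 1 | 1
   1 | 0101100111 | 0 | 1
   2 | 1011001111 | 1 | 0
   3 | 0110011110 | 0 | 1
   4 | 1100111101 | 1 | 0
   5 | 1001111010 | 1 | 1
   6 | 0011110101 | 0 | 1
   7 | 0111101011 | 0 | 0
   8 | 1111010110 | 1 | 0
   9 | 1110101100 | 1 | 0
  10 | 1101011000 | 1 | 1
  11 | 1010110001 | 1 | 1
  12 | 0101100011 | 0 | 0
  13 | 1011000110 | 1 | 0
  14 | 0110001100 | 0 | 1
  15 | 1100011001 | 1 | 1
  16 | 1000110011 | 1 | 1
  17 | 0001100111 | 0 | 1
  18 | 0011001111 | 0 | 1
  19 | 0110011111 | 0 | 1
  20 | 1100111111 | 1 | 0
  21 | 1001111110 | 1 | 0
  22 | 0011111100 | 0 | 1
  23 | 0111111001 | 0 | 0
  24 | 1111110010 | 1 | 1
  25 | 1111100101 | 1 | 0
  26 | 1111001010 | 1 | 1
  27 | 1110010101 | 1 | 0
  28 | 1100101010 | 1 | 1
  29 | 1001010101 | 1 | 0
  30 | 0010101010 | 0 | 0
  31 | 0101010100 | 0 | 1
  32 | 1010101001 | 1 | 1
  33 | 0101010011 | 0 | 0
  34 | 1010100110 | 1 | 0
  35 | 0101001100 | 0 | 1
  36 | 1010011001 | 1 | 1
  37 | 0100110011 | 0 | 0
  38 | 1001100110 | 1 | 0
  39 | 0011001100 | 0 | 1
  40 | 0110011001 | 0 | 0
  41 | 1100110010 | 1 | 1
  42 | 1001100101 | 1 | 0
  43 | 0011001010 | 0 | 0
  44 | 0110010100 | 0 | 1
  45 | 1100101001 | 1 | 1
  46 | 1001010011 | 1 | 1
  47 | 0010100111 | 0 | 1
  48 | 0101001111 | 0 | 1
  49 | 1010011111 | 1 | 0
  50 | 0100111110 | 0 | 1
  51 | 1001111101 | 1 | 0
  52 | 0011111010 | 0 | 0
  53 | 0111110100 | 0 | 1
  54 | 1111101001 | 1 | 1
  55 | 1111010011 | 1 | 1
  56 | 1110100111 | 1 | 0
  57 | 1101001110 | 1 | 0
  58 | 1010011100 | 1 | 0
  59 | 0100111000 | 0 | 0
  60 | 1001110000 | 1 | 1
  61 | 0011100001 | 0 | 0
  62 | 0111000010 | 0 | 0
  63 | 1110000100 | 1 | 0
  64 | 1100001000 | 1 | 1
  65 | 1000010001 | 1 | 1
  66 | 0000100011 | 0 | 0
  67 | 0001000110 | 0 | 1
  68 | 0010001101 | 0 | 1
  69 | 0100011011 | 0 | 0
  70 | 1000110110 | 1 | 0
  71 | 0001101100 | 0 | 1
  72 | 0011011001 | 0 | 0
  73 | 0110110010 | 0 | 0
  74 | 1101100100 | 1 | 0
  75 | 1011001000 | 1 | 1
  76 | 0110010001 | 0 | 0
  77 | 1100100010 | 1 | 1
  78 | 1001000101 | 1 | 0
  79 | 0010001010 | 0 | 0
  80 | 0100010100 | 0 | 1
  81 | 1000101001 | 1 | 1
  82 | 0001010011 | 0 | 0
  83 | 0010100110 | 0 | 1
  84 | 0101001101 | 0 | 1
  85 | 1010011011 | 1 | 1
  86 | 0100110111 | 0 | 1
  87 | 1001101111 | 1 | 0
  88 | 0011011110 | 0 | 1
  89 | 0110111101 | 0 | 1
  90 | 1101111011 | 1 | 1
  91 | 1011110111 | 1 | 0
  92 | 0111101110 | 0 | 1
  93 | 1111011101 | 1 | 0
  94 | 1110111010 | 1 | 1
  95 | 1101110101 | 1 | 0
  96 | 1011101010 | 1 | 1
  97 | 0111010101 | 0 | 1
  98 | 1110101011 | 1 | 1
  99 | 1101010111 | 1 | 0
 100 | 1010101110 | 1 | 0
 101 | 0101011100 | 0 | 1
 102 | 1010111001 | 1 | 1
 103 | 0101110011 | 0 | 0
 104 | 1011100110 | 1 | 0

101011001111010110001100111111001010101001100110010100111110100111000010001101100100010100110111101110101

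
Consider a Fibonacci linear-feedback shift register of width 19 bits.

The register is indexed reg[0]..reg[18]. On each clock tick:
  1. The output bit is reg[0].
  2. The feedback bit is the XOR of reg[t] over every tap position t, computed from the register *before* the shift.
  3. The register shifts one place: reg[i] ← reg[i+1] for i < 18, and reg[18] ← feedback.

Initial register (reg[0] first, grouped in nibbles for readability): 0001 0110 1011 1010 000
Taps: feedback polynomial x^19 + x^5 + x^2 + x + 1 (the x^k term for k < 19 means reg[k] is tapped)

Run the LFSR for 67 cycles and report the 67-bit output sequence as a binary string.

step | reg (before) | out | fb
   0 | 0001011010111010000 | 0 | 1
   1 | 0010110101110100001 | 0 | 0
   2 | 0101101011101000010 | 0 | 1
   3 | 1011010111010000101 | 1 | 1
   4 | 0110101110100001011 | 0 | 0
   5 | 1101011101000010110 | 1 | 1
   6 | 1010111010000101101 | 1 | 1
   7 | 0101110100001011011 | 0 | 0
   8 | 1011101000010110110 | 1 | 0
   9 | 0111010000101101100 | 0 | 1
  10 | 1110100001011011001 | 1 | 1
  11 | 1101000010110110011 | 1 | 0
  12 | 1010000101101100110 | 1 | 0
  13 | 0100001011011001100 | 0 | 1
  14 | 1000010110110011001 | 1 | 0
  15 | 0000101101100110010 | 0 | 0
  16 | 0001011011001100100 | 0 | 1
  17 | 0010110110011001001 | 0 | 0
  18 | 0101101100110010010 | 0 | 1
  19 | 1011011001100100101 | 1 | 1
  20 | 0110110011001001011 | 0 | 1
  21 | 1101100110010010111 | 1 | 0
  22 | 1011001100100101110 | 1 | 0
  23 | 0110011001001011100 | 0 | 1
  24 | 1100110010010111001 | 1 | 1
  25 | 1001100100101110011 | 1 | 1
  26 | 0011001001011100111 | 0 | 1
  27 | 0110010010111001111 | 0 | 1
  28 | 1100100101110011111 | 1 | 0
  29 | 1001001011100111110 | 1 | 1
  30 | 0010010111001111101 | 0 | 0
  31 | 0100101110011111010 | 0 | 1
  32 | 1001011100111110101 | 1 | 0
  33 | 0010111001111101010 | 0 | 0
  34 | 0101110011111010100 | 0 | 0
  35 | 1011100111110101000 | 1 | 0
  36 | 0111001111101010000 | 0 | 0
  37 | 1110011111010100000 | 1 | 0
  38 | 1100111110101000000 | 1 | 1
  39 | 1001111101010000001 | 1 | 0
  40 | 0011111010100000010 | 0 | 0
  41 | 0111110101000000100 | 0 | 1
  42 | 1111101010000001001 | 1 | 1
  43 | 1111010100000010011 | 1 | 0
  44 | 1110101000000100110 | 1 | 1
  45 | 1101010000001001101 | 1 | 1
  46 | 1010100000010011011 | 1 | 0
  47 | 0101000000100110110 | 0 | 1
  48 | 1010000001001101101 | 1 | 0
  49 | 0100000010011011010 | 0 | 1
  50 | 1000000100110110101 | 1 | 1
  51 | 0000001001101101011 | 0 | 0
  52 | 0000010011011010110 | 0 | 1
  53 | 0000100110110101101 | 0 | 0
  54 | 0001001101101011010 | 0 | 0
  55 | 0010011011010110100 | 0 | 0
  56 | 0100110110101101000 | 0 | 0
  57 | 1001101101011010000 | 1 | 1
  58 | 0011011010110100001 | 0 | 0
  59 | 0110110101101000010 | 0 | 1
  60 | 1101101011010000101 | 1 | 0
  61 | 1011010110100001010 | 1 | 1
  62 | 0110101101000010101 | 0 | 0
  63 | 1101011010000101010 | 1 | 1
  64 | 1010110100001010101 | 1 | 1
  65 | 0101101000010101011 | 0 | 1
  66 | 1011010000101010111 | 1 | 1

0001011010111010000101101100110010010111001111101010000001001101101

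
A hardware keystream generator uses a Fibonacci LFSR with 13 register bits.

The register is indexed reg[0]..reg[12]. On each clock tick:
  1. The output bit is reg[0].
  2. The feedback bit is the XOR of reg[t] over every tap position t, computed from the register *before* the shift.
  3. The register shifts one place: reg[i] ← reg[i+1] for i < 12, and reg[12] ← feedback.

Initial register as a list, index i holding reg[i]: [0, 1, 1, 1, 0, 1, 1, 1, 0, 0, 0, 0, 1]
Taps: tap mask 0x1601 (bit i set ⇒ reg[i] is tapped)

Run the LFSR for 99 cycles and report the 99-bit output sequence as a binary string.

k : reg_k → out_k, fb_k
0: 0111011100001 → 0, fb=1
1: 1110111000011 → 1, fb=0
2: 1101110000110 → 1, fb=0
3: 1011100001100 → 1, fb=1
4: 0111000011001 → 0, fb=0
5: 1110000110010 → 1, fb=1
6: 1100001100101 → 1, fb=1
7: 1000011001011 → 1, fb=1
8: 0000110010111 → 0, fb=0
9: 0001100101110 → 0, fb=0
10: 0011001011100 → 0, fb=0
11: 0110010111000 → 0, fb=1
12: 1100101110001 → 1, fb=0
13: 1001011100010 → 1, fb=1
14: 0010111000101 → 0, fb=0
15: 0101110001010 → 0, fb=1
16: 1011100010101 → 1, fb=1
17: 0111000101011 → 0, fb=0
18: 1110001010110 → 1, fb=0
19: 1100010101100 → 1, fb=1
20: 1000101011001 → 1, fb=1
21: 0001010110011 → 0, fb=1
22: 0010101100111 → 0, fb=0
23: 0101011001110 → 0, fb=0
24: 1010110011100 → 1, fb=1
25: 0101100111001 → 0, fb=0
26: 1011001110010 → 1, fb=1
27: 0110011100101 → 0, fb=0
28: 1100111001010 → 1, fb=0
29: 1001110010100 → 1, fb=0
30: 0011100101000 → 0, fb=1
31: 0111001010001 → 0, fb=1
32: 1110010100011 → 1, fb=0
33: 1100101000110 → 1, fb=0
34: 1001010001100 → 1, fb=1
35: 0010100011001 → 0, fb=0
36: 0101000110010 → 0, fb=0
37: 1010001100100 → 1, fb=0
38: 0100011001000 → 0, fb=1
39: 1000110010001 → 1, fb=0
40: 0001100100010 → 0, fb=0
41: 0011001000100 → 0, fb=1
42: 0110010001001 → 0, fb=0
43: 1100100010010 → 1, fb=1
44: 1001000100101 → 1, fb=1
45: 0010001001011 → 0, fb=0
46: 0100010010110 → 0, fb=1
47: 1000100101101 → 1, fb=0
48: 0001001011010 → 0, fb=1
49: 0010010110101 → 0, fb=0
50: 0100101101010 → 0, fb=1
51: 1001011010101 → 1, fb=1
52: 0010110101011 → 0, fb=0
53: 0101101010110 → 0, fb=1
54: 1011010101101 → 1, fb=0
55: 0110101011010 → 0, fb=1
56: 1101010110101 → 1, fb=1
57: 1010101101011 → 1, fb=1
58: 0101011010111 → 0, fb=0
59: 1010110101110 → 1, fb=1
60: 0101101011101 → 0, fb=1
61: 1011010111011 → 1, fb=1
62: 0110101110111 → 0, fb=0
63: 1101011101110 → 1, fb=1
64: 1010111011101 → 1, fb=0
65: 0101110111010 → 0, fb=1
66: 1011101110101 → 1, fb=1
67: 0111011101011 → 0, fb=0
68: 1110111010110 → 1, fb=0
69: 1101110101100 → 1, fb=1
70: 1011101011001 → 1, fb=1
71: 0111010110011 → 0, fb=1
72: 1110101100111 → 1, fb=1
73: 1101011001111 → 1, fb=0
74: 1010110011110 → 1, fb=1
75: 0101100111101 → 0, fb=1
76: 1011001111011 → 1, fb=1
77: 0110011110111 → 0, fb=0
78: 1100111101110 → 1, fb=1
79: 1001111011101 → 1, fb=0
80: 0011110111010 → 0, fb=1
81: 0111101110101 → 0, fb=0
82: 1111011101010 → 1, fb=0
83: 1110111010100 → 1, fb=0
84: 1101110101000 → 1, fb=0
85: 1011101010000 → 1, fb=1
86: 0111010100001 → 0, fb=1
87: 1110101000011 → 1, fb=0
88: 1101010000110 → 1, fb=0
89: 1010100001100 → 1, fb=1
90: 0101000011001 → 0, fb=0
91: 1010000110010 → 1, fb=1
92: 0100001100101 → 0, fb=0
93: 1000011001010 → 1, fb=0
94: 0000110010100 → 0, fb=1
95: 0001100101001 → 0, fb=0
96: 0011001010010 → 0, fb=0
97: 0110010100100 → 0, fb=1
98: 1100101001001 → 1, fb=1

011101110000110010111000101011001110010100011001000100101101010110101110111010110011110111010100001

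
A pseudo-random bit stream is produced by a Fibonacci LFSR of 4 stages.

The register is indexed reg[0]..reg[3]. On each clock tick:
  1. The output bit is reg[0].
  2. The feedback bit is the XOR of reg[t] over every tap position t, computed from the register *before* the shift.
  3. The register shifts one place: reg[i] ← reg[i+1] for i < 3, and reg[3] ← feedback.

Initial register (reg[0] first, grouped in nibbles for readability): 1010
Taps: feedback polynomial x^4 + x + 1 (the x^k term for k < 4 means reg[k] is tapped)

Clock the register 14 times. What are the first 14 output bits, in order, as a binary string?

tick  register→output (feedback)
  0  1010→1 (1)
  1  0101→0 (1)
  2  1011→1 (1)
  3  0111→0 (1)
  4  1111→1 (0)
  5  1110→1 (0)
  6  1100→1 (0)
  7  1000→1 (1)
  8  0001→0 (0)
  9  0010→0 (0)
 10  0100→0 (1)
 11  1001→1 (1)
 12  0011→0 (0)
 13  0110→0 (1)

10101111000100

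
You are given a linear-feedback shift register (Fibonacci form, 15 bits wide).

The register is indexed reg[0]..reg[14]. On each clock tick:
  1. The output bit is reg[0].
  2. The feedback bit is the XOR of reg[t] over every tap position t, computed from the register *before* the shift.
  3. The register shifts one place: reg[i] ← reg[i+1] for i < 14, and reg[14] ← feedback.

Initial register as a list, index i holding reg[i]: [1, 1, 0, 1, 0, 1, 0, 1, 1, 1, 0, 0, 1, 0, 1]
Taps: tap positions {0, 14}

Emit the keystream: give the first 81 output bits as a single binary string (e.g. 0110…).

110101011100101011001101000110010001001111011100001110101101000001011001001111110

k : reg_k → out_k, fb_k
0: 110101011100101 → 1, fb=0
1: 101010111001010 → 1, fb=1
2: 010101110010101 → 0, fb=1
3: 101011100101011 → 1, fb=0
4: 010111001010110 → 0, fb=0
5: 101110010101100 → 1, fb=1
6: 011100101011001 → 0, fb=1
7: 111001010110011 → 1, fb=0
8: 110010101100110 → 1, fb=1
9: 100101011001101 → 1, fb=0
10: 001010110011010 → 0, fb=0
11: 010101100110100 → 0, fb=0
12: 101011001101000 → 1, fb=1
13: 010110011010001 → 0, fb=1
14: 101100110100011 → 1, fb=0
15: 011001101000110 → 0, fb=0
16: 110011010001100 → 1, fb=1
17: 100110100011001 → 1, fb=0
18: 001101000110010 → 0, fb=0
19: 011010001100100 → 0, fb=0
20: 110100011001000 → 1, fb=1
21: 101000110010001 → 1, fb=0
22: 010001100100010 → 0, fb=0
23: 100011001000100 → 1, fb=1
24: 000110010001001 → 0, fb=1
25: 001100100010011 → 0, fb=1
26: 011001000100111 → 0, fb=1
27: 110010001001111 → 1, fb=0
28: 100100010011110 → 1, fb=1
29: 001000100111101 → 0, fb=1
30: 010001001111011 → 0, fb=1
31: 100010011110111 → 1, fb=0
32: 000100111101110 → 0, fb=0
33: 001001111011100 → 0, fb=0
34: 010011110111000 → 0, fb=0
35: 100111101110000 → 1, fb=1
36: 001111011100001 → 0, fb=1
37: 011110111000011 → 0, fb=1
38: 111101110000111 → 1, fb=0
39: 111011100001110 → 1, fb=1
40: 110111000011101 → 1, fb=0
41: 101110000111010 → 1, fb=1
42: 011100001110101 → 0, fb=1
43: 111000011101011 → 1, fb=0
44: 110000111010110 → 1, fb=1
45: 100001110101101 → 1, fb=0
46: 000011101011010 → 0, fb=0
47: 000111010110100 → 0, fb=0
48: 001110101101000 → 0, fb=0
49: 011101011010000 → 0, fb=0
50: 111010110100000 → 1, fb=1
51: 110101101000001 → 1, fb=0
52: 101011010000010 → 1, fb=1
53: 010110100000101 → 0, fb=1
54: 101101000001011 → 1, fb=0
55: 011010000010110 → 0, fb=0
56: 110100000101100 → 1, fb=1
57: 101000001011001 → 1, fb=0
58: 010000010110010 → 0, fb=0
59: 100000101100100 → 1, fb=1
60: 000001011001001 → 0, fb=1
61: 000010110010011 → 0, fb=1
62: 000101100100111 → 0, fb=1
63: 001011001001111 → 0, fb=1
64: 010110010011111 → 0, fb=1
65: 101100100111111 → 1, fb=0
66: 011001001111110 → 0, fb=0
67: 110010011111100 → 1, fb=1
68: 100100111111001 → 1, fb=0
69: 001001111110010 → 0, fb=0
70: 010011111100100 → 0, fb=0
71: 100111111001000 → 1, fb=1
72: 001111110010001 → 0, fb=1
73: 011111100100011 → 0, fb=1
74: 111111001000111 → 1, fb=0
75: 111110010001110 → 1, fb=1
76: 111100100011101 → 1, fb=0
77: 111001000111010 → 1, fb=1
78: 110010001110101 → 1, fb=0
79: 100100011101010 → 1, fb=1
80: 001000111010101 → 0, fb=1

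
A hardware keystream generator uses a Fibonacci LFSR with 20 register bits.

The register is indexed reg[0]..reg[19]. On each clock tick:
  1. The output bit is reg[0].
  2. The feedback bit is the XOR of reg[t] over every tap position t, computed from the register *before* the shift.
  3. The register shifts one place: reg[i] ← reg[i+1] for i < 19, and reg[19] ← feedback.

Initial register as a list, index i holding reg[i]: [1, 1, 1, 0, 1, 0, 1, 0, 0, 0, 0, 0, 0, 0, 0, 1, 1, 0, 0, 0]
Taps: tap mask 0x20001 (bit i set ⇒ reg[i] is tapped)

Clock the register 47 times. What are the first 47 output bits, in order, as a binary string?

11101010000000011000111101001001001111110001011

step | reg (before) | out | fb
   0 | 11101010000000011000 | 1 | 1
   1 | 11010100000000110001 | 1 | 1
   2 | 10101000000001100011 | 1 | 1
   3 | 01010000000011000111 | 0 | 1
   4 | 10100000000110001111 | 1 | 0
   5 | 01000000001100011110 | 0 | 1
   6 | 10000000011000111101 | 1 | 0
   7 | 00000000110001111010 | 0 | 0
   8 | 00000001100011110100 | 0 | 1
   9 | 00000011000111101001 | 0 | 0
  10 | 00000110001111010010 | 0 | 0
  11 | 00001100011110100100 | 0 | 1
  12 | 00011000111101001001 | 0 | 0
  13 | 00110001111010010010 | 0 | 0
  14 | 01100011110100100100 | 0 | 1
  15 | 11000111101001001001 | 1 | 1
  16 | 10001111010010010011 | 1 | 1
  17 | 00011110100100100111 | 0 | 1
  18 | 00111101001001001111 | 0 | 1
  19 | 01111010010010011111 | 0 | 1
  20 | 11110100100100111111 | 1 | 0
  21 | 11101001001001111110 | 1 | 0
  22 | 11010010010011111100 | 1 | 0
  23 | 10100100100111111000 | 1 | 1
  24 | 01001001001111110001 | 0 | 0
  25 | 10010010011111100010 | 1 | 1
  26 | 00100100111111000101 | 0 | 1
  27 | 01001001111110001011 | 0 | 0
  28 | 10010011111100010110 | 1 | 0
  29 | 00100111111000101100 | 0 | 1
  30 | 01001111110001011001 | 0 | 0
  31 | 10011111100010110010 | 1 | 1
  32 | 00111111000101100101 | 0 | 1
  33 | 01111110001011001011 | 0 | 0
  34 | 11111100010110010110 | 1 | 0
  35 | 11111000101100101100 | 1 | 0
  36 | 11110001011001011000 | 1 | 1
  37 | 11100010110010110001 | 1 | 1
  38 | 11000101100101100011 | 1 | 1
  39 | 10001011001011000111 | 1 | 0
  40 | 00010110010110001110 | 0 | 1
  41 | 00101100101100011101 | 0 | 1
  42 | 01011001011000111011 | 0 | 0
  43 | 10110010110001110110 | 1 | 0
  44 | 01100101100011101100 | 0 | 1
  45 | 11001011000111011001 | 1 | 1
  46 | 10010110001110110011 | 1 | 1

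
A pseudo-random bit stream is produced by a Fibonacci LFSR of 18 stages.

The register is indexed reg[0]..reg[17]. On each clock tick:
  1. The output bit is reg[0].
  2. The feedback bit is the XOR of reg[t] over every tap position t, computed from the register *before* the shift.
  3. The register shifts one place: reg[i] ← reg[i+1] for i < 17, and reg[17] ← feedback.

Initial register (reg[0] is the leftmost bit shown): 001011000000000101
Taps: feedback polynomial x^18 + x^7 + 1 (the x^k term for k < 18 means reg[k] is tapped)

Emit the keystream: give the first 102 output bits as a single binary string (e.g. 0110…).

001011000000000101001011001010010011011111101100101100000110110100100001101111110111111110000000001011

k : reg_k → out_k, fb_k
0: 001011000000000101 → 0, fb=0
1: 010110000000001010 → 0, fb=0
2: 101100000000010100 → 1, fb=1
3: 011000000000101001 → 0, fb=0
4: 110000000001010010 → 1, fb=1
5: 100000000010100101 → 1, fb=1
6: 000000000101001011 → 0, fb=0
7: 000000001010010110 → 0, fb=0
8: 000000010100101100 → 0, fb=1
9: 000000101001011001 → 0, fb=0
10: 000001010010110010 → 0, fb=1
11: 000010100101100101 → 0, fb=0
12: 000101001011001010 → 0, fb=0
13: 001010010110010100 → 0, fb=1
14: 010100101100101001 → 0, fb=0
15: 101001011001010010 → 1, fb=0
16: 010010110010100100 → 0, fb=1
17: 100101100101001001 → 1, fb=1
18: 001011001010010011 → 0, fb=0
19: 010110010100100110 → 0, fb=1
20: 101100101001001101 → 1, fb=1
21: 011001010010011011 → 0, fb=1
22: 110010100100110111 → 1, fb=1
23: 100101001001101111 → 1, fb=1
24: 001010010011011111 → 0, fb=1
25: 010100100110111111 → 0, fb=0
26: 101001001101111110 → 1, fb=1
27: 010010011011111101 → 0, fb=1
28: 100100110111111011 → 1, fb=0
29: 001001101111110110 → 0, fb=0
30: 010011011111101100 → 0, fb=1
31: 100110111111011001 → 1, fb=0
32: 001101111110110010 → 0, fb=1
33: 011011111101100101 → 0, fb=1
34: 110111111011001011 → 1, fb=0
35: 101111110110010110 → 1, fb=0
36: 011111101100101100 → 0, fb=0
37: 111111011001011000 → 1, fb=0
38: 111110110010110000 → 1, fb=0
39: 111101100101100000 → 1, fb=1
40: 111011001011000001 → 1, fb=1
41: 110110010110000011 → 1, fb=0
42: 101100101100000110 → 1, fb=1
43: 011001011000001101 → 0, fb=1
44: 110010110000011011 → 1, fb=0
45: 100101100000110110 → 1, fb=1
46: 001011000001101101 → 0, fb=0
47: 010110000011011010 → 0, fb=0
48: 101100000110110100 → 1, fb=1
49: 011000001101101001 → 0, fb=0
50: 110000011011010010 → 1, fb=0
51: 100000110110100100 → 1, fb=0
52: 000001101101001000 → 0, fb=0
53: 000011011010010000 → 0, fb=1
54: 000110110100100001 → 0, fb=1
55: 001101101001000011 → 0, fb=0
56: 011011010010000110 → 0, fb=1
57: 110110100100001101 → 1, fb=1
58: 101101001000011011 → 1, fb=1
59: 011010010000110111 → 0, fb=1
60: 110100100001101111 → 1, fb=1
61: 101001000011011111 → 1, fb=1
62: 010010000110111111 → 0, fb=0
63: 100100001101111110 → 1, fb=1
64: 001000011011111101 → 0, fb=1
65: 010000110111111011 → 0, fb=1
66: 100001101111110111 → 1, fb=1
67: 000011011111101111 → 0, fb=1
68: 000110111111011111 → 0, fb=1
69: 001101111110111111 → 0, fb=1
70: 011011111101111111 → 0, fb=1
71: 110111111011111111 → 1, fb=0
72: 101111110111111110 → 1, fb=0
73: 011111101111111100 → 0, fb=0
74: 111111011111111000 → 1, fb=0
75: 111110111111110000 → 1, fb=0
76: 111101111111100000 → 1, fb=0
77: 111011111111000000 → 1, fb=0
78: 110111111110000000 → 1, fb=0
79: 101111111100000000 → 1, fb=0
80: 011111111000000000 → 0, fb=1
81: 111111110000000001 → 1, fb=0
82: 111111100000000010 → 1, fb=1
83: 111111000000000101 → 1, fb=1
84: 111110000000001011 → 1, fb=1
85: 111100000000010111 → 1, fb=1
86: 111000000000101111 → 1, fb=1
87: 110000000001011111 → 1, fb=1
88: 100000000010111111 → 1, fb=1
89: 000000000101111111 → 0, fb=0
90: 000000001011111110 → 0, fb=0
91: 000000010111111100 → 0, fb=1
92: 000000101111111001 → 0, fb=0
93: 000001011111110010 → 0, fb=1
94: 000010111111100101 → 0, fb=1
95: 000101111111001011 → 0, fb=1
96: 001011111110010111 → 0, fb=1
97: 010111111100101111 → 0, fb=1
98: 101111111001011111 → 1, fb=0
99: 011111110010111110 → 0, fb=1
100: 111111100101111101 → 1, fb=1
101: 111111001011111011 → 1, fb=1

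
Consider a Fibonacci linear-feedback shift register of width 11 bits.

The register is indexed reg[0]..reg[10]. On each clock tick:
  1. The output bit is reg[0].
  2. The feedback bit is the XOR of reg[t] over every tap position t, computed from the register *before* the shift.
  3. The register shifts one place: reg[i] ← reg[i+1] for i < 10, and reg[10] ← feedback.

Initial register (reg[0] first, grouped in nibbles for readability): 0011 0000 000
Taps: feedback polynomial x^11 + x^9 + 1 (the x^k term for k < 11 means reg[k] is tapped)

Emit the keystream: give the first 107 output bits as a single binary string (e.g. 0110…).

k : reg_k → out_k, fb_k
0: 00110000000 → 0, fb=0
1: 01100000000 → 0, fb=0
2: 11000000000 → 1, fb=1
3: 10000000001 → 1, fb=1
4: 00000000011 → 0, fb=1
5: 00000000111 → 0, fb=1
6: 00000001111 → 0, fb=1
7: 00000011111 → 0, fb=1
8: 00000111111 → 0, fb=1
9: 00001111111 → 0, fb=1
10: 00011111111 → 0, fb=1
11: 00111111111 → 0, fb=1
12: 01111111111 → 0, fb=1
13: 11111111111 → 1, fb=0
14: 11111111110 → 1, fb=0
15: 11111111100 → 1, fb=1
16: 11111111001 → 1, fb=1
17: 11111110011 → 1, fb=0
18: 11111100110 → 1, fb=0
19: 11111001100 → 1, fb=1
20: 11110011001 → 1, fb=1
21: 11100110011 → 1, fb=0
22: 11001100110 → 1, fb=0
23: 10011001100 → 1, fb=1
24: 00110011001 → 0, fb=0
25: 01100110010 → 0, fb=1
26: 11001100101 → 1, fb=1
27: 10011001011 → 1, fb=0
28: 00110010110 → 0, fb=1
29: 01100101101 → 0, fb=0
30: 11001011010 → 1, fb=0
31: 10010110100 → 1, fb=1
32: 00101101001 → 0, fb=0
33: 01011010010 → 0, fb=1
34: 10110100101 → 1, fb=1
35: 01101001011 → 0, fb=1
36: 11010010111 → 1, fb=0
37: 10100101110 → 1, fb=0
38: 01001011100 → 0, fb=0
39: 10010111000 → 1, fb=1
40: 00101110001 → 0, fb=0
41: 01011100010 → 0, fb=1
42: 10111000101 → 1, fb=1
43: 01110001011 → 0, fb=1
44: 11100010111 → 1, fb=0
45: 11000101110 → 1, fb=0
46: 10001011100 → 1, fb=1
47: 00010111001 → 0, fb=0
48: 00101110010 → 0, fb=1
49: 01011100101 → 0, fb=0
50: 10111001010 → 1, fb=0
51: 01110010100 → 0, fb=0
52: 11100101000 → 1, fb=1
53: 11001010001 → 1, fb=1
54: 10010100011 → 1, fb=0
55: 00101000110 → 0, fb=1
56: 01010001101 → 0, fb=0
57: 10100011010 → 1, fb=0
58: 01000110100 → 0, fb=0
59: 10001101000 → 1, fb=1
60: 00011010001 → 0, fb=0
61: 00110100010 → 0, fb=1
62: 01101000101 → 0, fb=0
63: 11010001010 → 1, fb=0
64: 10100010100 → 1, fb=1
65: 01000101001 → 0, fb=0
66: 10001010010 → 1, fb=0
67: 00010100100 → 0, fb=0
68: 00101001000 → 0, fb=0
69: 01010010000 → 0, fb=0
70: 10100100000 → 1, fb=1
71: 01001000001 → 0, fb=0
72: 10010000010 → 1, fb=0
73: 00100000100 → 0, fb=0
74: 01000001000 → 0, fb=0
75: 10000010000 → 1, fb=1
76: 00000100001 → 0, fb=0
77: 00001000010 → 0, fb=1
78: 00010000101 → 0, fb=0
79: 00100001010 → 0, fb=1
80: 01000010101 → 0, fb=0
81: 10000101010 → 1, fb=0
82: 00001010100 → 0, fb=0
83: 00010101000 → 0, fb=0
84: 00101010000 → 0, fb=0
85: 01010100000 → 0, fb=0
86: 10101000000 → 1, fb=1
87: 01010000001 → 0, fb=0
88: 10100000010 → 1, fb=0
89: 01000000100 → 0, fb=0
90: 10000001000 → 1, fb=1
91: 00000010001 → 0, fb=0
92: 00000100010 → 0, fb=1
93: 00001000101 → 0, fb=0
94: 00010001010 → 0, fb=1
95: 00100010101 → 0, fb=0
96: 01000101010 → 0, fb=1
97: 10001010101 → 1, fb=1
98: 00010101011 → 0, fb=1
99: 00101010111 → 0, fb=1
100: 01010101111 → 0, fb=1
101: 10101011111 → 1, fb=0
102: 01010111110 → 0, fb=1
103: 10101111101 → 1, fb=1
104: 01011111011 → 0, fb=1
105: 10111110111 → 1, fb=0
106: 01111101110 → 0, fb=1

00110000000001111111111100110011001011010010111000101110010100011010001010010000010000101010000001000101010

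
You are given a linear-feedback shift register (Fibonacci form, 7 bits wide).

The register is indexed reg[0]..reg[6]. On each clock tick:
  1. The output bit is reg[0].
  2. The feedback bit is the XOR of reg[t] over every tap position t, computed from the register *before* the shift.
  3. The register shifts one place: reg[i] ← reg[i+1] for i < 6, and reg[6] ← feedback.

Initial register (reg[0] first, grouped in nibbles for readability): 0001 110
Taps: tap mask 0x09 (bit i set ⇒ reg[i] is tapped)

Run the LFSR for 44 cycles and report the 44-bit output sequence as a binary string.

00011101111001011001001000000100010011000101

step | reg (before) | out | fb
   0 | 0001110 | 0 | 1
   1 | 0011101 | 0 | 1
   2 | 0111011 | 0 | 1
   3 | 1110111 | 1 | 1
   4 | 1101111 | 1 | 0
   5 | 1011110 | 1 | 0
   6 | 0111100 | 0 | 1
   7 | 1111001 | 1 | 0
   8 | 1110010 | 1 | 1
   9 | 1100101 | 1 | 1
  10 | 1001011 | 1 | 0
  11 | 0010110 | 0 | 0
  12 | 0101100 | 0 | 1
  13 | 1011001 | 1 | 0
  14 | 0110010 | 0 | 0
  15 | 1100100 | 1 | 1
  16 | 1001001 | 1 | 0
  17 | 0010010 | 0 | 0
  18 | 0100100 | 0 | 0
  19 | 1001000 | 1 | 0
  20 | 0010000 | 0 | 0
  21 | 0100000 | 0 | 0
  22 | 1000000 | 1 | 1
  23 | 0000001 | 0 | 0
  24 | 0000010 | 0 | 0
  25 | 0000100 | 0 | 0
  26 | 0001000 | 0 | 1
  27 | 0010001 | 0 | 0
  28 | 0100010 | 0 | 0
  29 | 1000100 | 1 | 1
  30 | 0001001 | 0 | 1
  31 | 0010011 | 0 | 0
  32 | 0100110 | 0 | 0
  33 | 1001100 | 1 | 0
  34 | 0011000 | 0 | 1
  35 | 0110001 | 0 | 0
  36 | 1100010 | 1 | 1
  37 | 1000101 | 1 | 1
  38 | 0001011 | 0 | 1
  39 | 0010111 | 0 | 0
  40 | 0101110 | 0 | 1
  41 | 1011101 | 1 | 0
  42 | 0111010 | 0 | 1
  43 | 1110101 | 1 | 1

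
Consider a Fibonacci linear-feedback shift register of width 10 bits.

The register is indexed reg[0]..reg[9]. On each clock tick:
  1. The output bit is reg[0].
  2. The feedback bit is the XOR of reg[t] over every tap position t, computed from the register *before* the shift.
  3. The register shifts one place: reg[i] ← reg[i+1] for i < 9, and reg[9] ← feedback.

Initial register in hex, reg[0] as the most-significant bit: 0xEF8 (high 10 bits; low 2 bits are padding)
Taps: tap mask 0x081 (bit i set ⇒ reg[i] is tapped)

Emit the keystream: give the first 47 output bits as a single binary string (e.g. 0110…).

11101111100010101011010000101000000010110110111

k : reg_k → out_k, fb_k
0: 1110111110 → 1, fb=0
1: 1101111100 → 1, fb=0
2: 1011111000 → 1, fb=1
3: 0111110001 → 0, fb=0
4: 1111100010 → 1, fb=1
5: 1111000101 → 1, fb=0
6: 1110001010 → 1, fb=1
7: 1100010101 → 1, fb=0
8: 1000101010 → 1, fb=1
9: 0001010101 → 0, fb=1
10: 0010101011 → 0, fb=0
11: 0101010110 → 0, fb=1
12: 1010101101 → 1, fb=0
13: 0101011010 → 0, fb=0
14: 1010110100 → 1, fb=0
15: 0101101000 → 0, fb=0
16: 1011010000 → 1, fb=1
17: 0110100001 → 0, fb=0
18: 1101000010 → 1, fb=1
19: 1010000101 → 1, fb=0
20: 0100001010 → 0, fb=0
21: 1000010100 → 1, fb=0
22: 0000101000 → 0, fb=0
23: 0001010000 → 0, fb=0
24: 0010100000 → 0, fb=0
25: 0101000000 → 0, fb=0
26: 1010000000 → 1, fb=1
27: 0100000001 → 0, fb=0
28: 1000000010 → 1, fb=1
29: 0000000101 → 0, fb=1
30: 0000001011 → 0, fb=0
31: 0000010110 → 0, fb=1
32: 0000101101 → 0, fb=1
33: 0001011011 → 0, fb=0
34: 0010110110 → 0, fb=1
35: 0101101101 → 0, fb=1
36: 1011011011 → 1, fb=1
37: 0110110111 → 0, fb=1
38: 1101101111 → 1, fb=0
39: 1011011110 → 1, fb=0
40: 0110111100 → 0, fb=1
41: 1101111001 → 1, fb=1
42: 1011110011 → 1, fb=1
43: 0111100111 → 0, fb=1
44: 1111001111 → 1, fb=0
45: 1110011110 → 1, fb=0
46: 1100111100 → 1, fb=0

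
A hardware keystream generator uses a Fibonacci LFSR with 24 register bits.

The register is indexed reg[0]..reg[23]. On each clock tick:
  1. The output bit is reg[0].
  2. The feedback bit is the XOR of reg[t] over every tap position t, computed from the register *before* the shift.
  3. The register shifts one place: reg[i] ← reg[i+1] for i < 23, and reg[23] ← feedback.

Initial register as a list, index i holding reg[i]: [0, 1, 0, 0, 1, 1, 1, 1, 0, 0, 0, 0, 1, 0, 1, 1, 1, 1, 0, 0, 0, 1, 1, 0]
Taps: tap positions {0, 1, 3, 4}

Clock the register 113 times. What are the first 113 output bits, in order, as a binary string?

01001111000010111100011001011001111111100001110110111010000100110001000010111111100111001011111111000101100010111

step | reg (before) | out | fb
   0 | 010011110000101111000110 | 0 | 0
   1 | 100111100001011110001100 | 1 | 1
   2 | 001111000010111100011001 | 0 | 0
   3 | 011110000101111000110010 | 0 | 1
   4 | 111100001011110001100101 | 1 | 1
   5 | 111000010111100011001011 | 1 | 0
   6 | 110000101111000110010110 | 1 | 0
   7 | 100001011110001100101100 | 1 | 1
   8 | 000010111100011001011001 | 0 | 1
   9 | 000101111000110010110011 | 0 | 1
  10 | 001011110001100101100111 | 0 | 1
  11 | 010111100011001011001111 | 0 | 1
  12 | 101111000110010110011111 | 1 | 1
  13 | 011110001100101100111111 | 0 | 1
  14 | 111100011001011001111111 | 1 | 1
  15 | 111000110010110011111111 | 1 | 0
  16 | 110001100101100111111110 | 1 | 0
  17 | 100011001011001111111100 | 1 | 0
  18 | 000110010110011111111000 | 0 | 0
  19 | 001100101100111111110000 | 0 | 1
  20 | 011001011001111111100001 | 0 | 1
  21 | 110010110011111111000011 | 1 | 1
  22 | 100101100111111110000111 | 1 | 0
  23 | 001011001111111100001110 | 0 | 1
  24 | 010110011111111000011101 | 0 | 1
  25 | 101100111111110000111011 | 1 | 0
  26 | 011001111111100001110110 | 0 | 1
  27 | 110011111111000011101101 | 1 | 1
  28 | 100111111110000111011011 | 1 | 1
  29 | 001111111100001110110111 | 0 | 0
  30 | 011111111000011101101110 | 0 | 1
  31 | 111111110000111011011101 | 1 | 0
  32 | 111111100001110110111010 | 1 | 0
  33 | 111111000011101101110100 | 1 | 0
  34 | 111110000111011011101000 | 1 | 0
  35 | 111100001110110111010000 | 1 | 1
  36 | 111000011101101110100001 | 1 | 0
  37 | 110000111011011101000010 | 1 | 0
  38 | 100001110110111010000100 | 1 | 1
  39 | 000011101101110100001001 | 0 | 1
  40 | 000111011011101000010011 | 0 | 0
  41 | 001110110111010000100110 | 0 | 0
  42 | 011101101110100001001100 | 0 | 0
  43 | 111011011101000010011000 | 1 | 1
  44 | 110110111010000100110001 | 1 | 0
  45 | 101101110100001001100010 | 1 | 0
  46 | 011011101000010011000100 | 0 | 0
  47 | 110111010000100110001000 | 1 | 0
  48 | 101110100001001100010000 | 1 | 1
  49 | 011101000010011000100001 | 0 | 0
  50 | 111010000100110001000010 | 1 | 1
  51 | 110100001001100010000101 | 1 | 1
  52 | 101000010011000100001011 | 1 | 1
  53 | 010000100110001000010111 | 0 | 1
  54 | 100001001100010000101111 | 1 | 1
  55 | 000010011000100001011111 | 0 | 1
  56 | 000100110001000010111111 | 0 | 1
  57 | 001001100010000101111111 | 0 | 0
  58 | 010011000100001011111110 | 0 | 0
  59 | 100110001000010111111100 | 1 | 1
  60 | 001100010000101111111001 | 0 | 1
  61 | 011000100001011111110011 | 0 | 1
  62 | 110001000010111111100111 | 1 | 0
  63 | 100010000101111111001110 | 1 | 0
  64 | 000100001011111110011100 | 0 | 1
  65 | 001000010111111100111001 | 0 | 0
  66 | 010000101111111001110010 | 0 | 1
  67 | 100001011111110011100101 | 1 | 1
  68 | 000010111111100111001011 | 0 | 1
  69 | 000101111111001110010111 | 0 | 1
  70 | 001011111110011100101111 | 0 | 1
  71 | 010111111100111001011111 | 0 | 1
  72 | 101111111001110010111111 | 1 | 1
  73 | 011111110011100101111111 | 0 | 1
  74 | 111111100111001011111111 | 1 | 0
  75 | 111111001110010111111110 | 1 | 0
  76 | 111110011100101111111100 | 1 | 0
  77 | 111100111001011111111000 | 1 | 1
  78 | 111001110010111111110001 | 1 | 0
  79 | 110011100101111111100010 | 1 | 1
  80 | 100111001011111111000101 | 1 | 1
  81 | 001110010111111110001011 | 0 | 0
  82 | 011100101111111100010110 | 0 | 0
  83 | 111001011111111000101100 | 1 | 0
  84 | 110010111111110001011000 | 1 | 1
  85 | 100101111111100010110001 | 1 | 0
  86 | 001011111111000101100010 | 0 | 1
  87 | 010111111110001011000101 | 0 | 1
  88 | 101111111100010110001011 | 1 | 1
  89 | 011111111000101100010111 | 0 | 1
  90 | 111111110001011000101111 | 1 | 0
  91 | 111111100010110001011110 | 1 | 0
  92 | 111111000101100010111100 | 1 | 0
  93 | 111110001011000101111000 | 1 | 0
  94 | 111100010110001011110000 | 1 | 1
  95 | 111000101100010111100001 | 1 | 0
  96 | 110001011000101111000010 | 1 | 0
  97 | 100010110001011110000100 | 1 | 0
  98 | 000101100010111100001000 | 0 | 1
  99 | 001011000101111000010001 | 0 | 1
 100 | 010110001011110000100011 | 0 | 1
 101 | 101100010111100001000111 | 1 | 0
 102 | 011000101111000010001110 | 0 | 1
 103 | 110001011110000100011101 | 1 | 0
 104 | 100010111100001000111010 | 1 | 0
 105 | 000101111000010001110100 | 0 | 1
 106 | 001011110000100011101001 | 0 | 1
 107 | 010111100001000111010011 | 0 | 1
 108 | 101111000010001110100111 | 1 | 1
 109 | 011110000100011101001111 | 0 | 1
 110 | 111100001000111010011111 | 1 | 1
 111 | 111000010001110100111111 | 1 | 0
 112 | 110000100011101001111110 | 1 | 0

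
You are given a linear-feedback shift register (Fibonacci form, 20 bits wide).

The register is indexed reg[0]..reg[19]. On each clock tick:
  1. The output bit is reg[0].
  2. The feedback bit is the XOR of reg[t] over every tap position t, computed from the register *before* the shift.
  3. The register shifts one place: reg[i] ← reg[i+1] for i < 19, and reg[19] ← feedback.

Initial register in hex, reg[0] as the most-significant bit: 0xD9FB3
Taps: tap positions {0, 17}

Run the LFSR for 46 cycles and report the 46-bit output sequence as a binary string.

1101100111111011001110101100011101011000101110

tick  register→output (feedback)
  0  11011001111110110011→1 (1)
  1  10110011111101100111→1 (0)
  2  01100111111011001110→0 (1)
  3  11001111110110011101→1 (0)
  4  10011111101100111010→1 (1)
  5  00111111011001110101→0 (1)
  6  01111110110011101011→0 (0)
  7  11111101100111010110→1 (0)
  8  11111011001110101100→1 (0)
  9  11110110011101011000→1 (1)
 10  11101100111010110001→1 (1)
 11  11011001110101100011→1 (1)
 12  10110011101011000111→1 (0)
 13  01100111010110001110→0 (1)
 14  11001110101100011101→1 (0)
 15  10011101011000111010→1 (1)
 16  00111010110001110101→0 (1)
 17  01110101100011101011→0 (0)
 18  11101011000111010110→1 (0)
 19  11010110001110101100→1 (0)
 20  10101100011101011000→1 (1)
 21  01011000111010110001→0 (0)
 22  10110001110101100010→1 (1)
 23  01100011101011000101→0 (1)
 24  11000111010110001011→1 (1)
 25  10001110101100010111→1 (0)
 26  00011101011000101110→0 (1)
 27  00111010110001011101→0 (1)
 28  01110101100010111011→0 (0)
 29  11101011000101110110→1 (0)
 30  11010110001011101100→1 (0)
 31  10101100010111011000→1 (1)
 32  01011000101110110001→0 (0)
 33  10110001011101100010→1 (1)
 34  01100010111011000101→0 (1)
 35  11000101110110001011→1 (1)
 36  10001011101100010111→1 (0)
 37  00010111011000101110→0 (1)
 38  00101110110001011101→0 (1)
 39  01011101100010111011→0 (0)
 40  10111011000101110110→1 (0)
 41  01110110001011101100→0 (1)
 42  11101100010111011001→1 (1)
 43  11011000101110110011→1 (1)
 44  10110001011101100111→1 (0)
 45  01100010111011001110→0 (1)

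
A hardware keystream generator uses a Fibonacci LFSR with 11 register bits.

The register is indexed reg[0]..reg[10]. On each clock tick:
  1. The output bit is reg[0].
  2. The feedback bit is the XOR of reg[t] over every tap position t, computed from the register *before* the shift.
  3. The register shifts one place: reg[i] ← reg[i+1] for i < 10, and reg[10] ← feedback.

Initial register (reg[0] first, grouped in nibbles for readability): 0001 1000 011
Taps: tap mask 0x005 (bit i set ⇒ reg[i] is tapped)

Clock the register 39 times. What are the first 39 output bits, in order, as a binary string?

k : reg_k → out_k, fb_k
0: 00011000011 → 0, fb=0
1: 00110000110 → 0, fb=1
2: 01100001101 → 0, fb=1
3: 11000011011 → 1, fb=1
4: 10000110111 → 1, fb=1
5: 00001101111 → 0, fb=0
6: 00011011110 → 0, fb=0
7: 00110111100 → 0, fb=1
8: 01101111001 → 0, fb=1
9: 11011110011 → 1, fb=1
10: 10111100111 → 1, fb=0
11: 01111001110 → 0, fb=1
12: 11110011101 → 1, fb=0
13: 11100111010 → 1, fb=0
14: 11001110100 → 1, fb=1
15: 10011101001 → 1, fb=1
16: 00111010011 → 0, fb=1
17: 01110100111 → 0, fb=1
18: 11101001111 → 1, fb=0
19: 11010011110 → 1, fb=1
20: 10100111101 → 1, fb=0
21: 01001111010 → 0, fb=0
22: 10011110100 → 1, fb=1
23: 00111101001 → 0, fb=1
24: 01111010011 → 0, fb=1
25: 11110100111 → 1, fb=0
26: 11101001110 → 1, fb=0
27: 11010011100 → 1, fb=1
28: 10100111001 → 1, fb=0
29: 01001110010 → 0, fb=0
30: 10011100100 → 1, fb=1
31: 00111001001 → 0, fb=1
32: 01110010011 → 0, fb=1
33: 11100100111 → 1, fb=0
34: 11001001110 → 1, fb=1
35: 10010011101 → 1, fb=1
36: 00100111011 → 0, fb=1
37: 01001110111 → 0, fb=0
38: 10011101110 → 1, fb=1

000110000110111100111010011110100111001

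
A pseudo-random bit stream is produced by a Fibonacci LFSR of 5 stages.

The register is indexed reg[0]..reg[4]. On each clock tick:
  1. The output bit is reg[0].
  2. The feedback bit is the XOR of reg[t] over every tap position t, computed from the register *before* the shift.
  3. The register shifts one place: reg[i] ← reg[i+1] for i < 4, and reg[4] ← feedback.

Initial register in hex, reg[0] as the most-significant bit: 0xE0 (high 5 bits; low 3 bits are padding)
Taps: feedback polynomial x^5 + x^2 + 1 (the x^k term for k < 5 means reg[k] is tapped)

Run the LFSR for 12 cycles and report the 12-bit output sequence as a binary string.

111000110111

step | reg (before) | out | fb
   0 | 11100 | 1 | 0
   1 | 11000 | 1 | 1
   2 | 10001 | 1 | 1
   3 | 00011 | 0 | 0
   4 | 00110 | 0 | 1
   5 | 01101 | 0 | 1
   6 | 11011 | 1 | 1
   7 | 10111 | 1 | 0
   8 | 01110 | 0 | 1
   9 | 11101 | 1 | 0
  10 | 11010 | 1 | 1
  11 | 10101 | 1 | 0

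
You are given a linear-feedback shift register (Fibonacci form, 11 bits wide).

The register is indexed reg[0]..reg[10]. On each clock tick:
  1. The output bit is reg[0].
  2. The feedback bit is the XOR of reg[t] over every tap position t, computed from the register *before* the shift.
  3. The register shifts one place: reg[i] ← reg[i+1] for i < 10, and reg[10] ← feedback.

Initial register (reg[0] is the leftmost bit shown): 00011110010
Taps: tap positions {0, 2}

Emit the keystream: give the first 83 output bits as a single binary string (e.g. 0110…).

00011110010011001110111111101010000010000100010100101010001100000101111000100100110

step | reg (before) | out | fb
   0 | 00011110010 | 0 | 0
   1 | 00111100100 | 0 | 1
   2 | 01111001001 | 0 | 1
   3 | 11110010011 | 1 | 0
   4 | 11100100110 | 1 | 0
   5 | 11001001100 | 1 | 1
   6 | 10010011001 | 1 | 1
   7 | 00100110011 | 0 | 1
   8 | 01001100111 | 0 | 0
   9 | 10011001110 | 1 | 1
  10 | 00110011101 | 0 | 1
  11 | 01100111011 | 0 | 1
  12 | 11001110111 | 1 | 1
  13 | 10011101111 | 1 | 1
  14 | 00111011111 | 0 | 1
  15 | 01110111111 | 0 | 1
  16 | 11101111111 | 1 | 0
  17 | 11011111110 | 1 | 1
  18 | 10111111101 | 1 | 0
  19 | 01111111010 | 0 | 1
  20 | 11111110101 | 1 | 0
  21 | 11111101010 | 1 | 0
  22 | 11111010100 | 1 | 0
  23 | 11110101000 | 1 | 0
  24 | 11101010000 | 1 | 0
  25 | 11010100000 | 1 | 1
  26 | 10101000001 | 1 | 0
  27 | 01010000010 | 0 | 0
  28 | 10100000100 | 1 | 0
  29 | 01000001000 | 0 | 0
  30 | 10000010000 | 1 | 1
  31 | 00000100001 | 0 | 0
  32 | 00001000010 | 0 | 0
  33 | 00010000100 | 0 | 0
  34 | 00100001000 | 0 | 1
  35 | 01000010001 | 0 | 0
  36 | 10000100010 | 1 | 1
  37 | 00001000101 | 0 | 0
  38 | 00010001010 | 0 | 0
  39 | 00100010100 | 0 | 1
  40 | 01000101001 | 0 | 0
  41 | 10001010010 | 1 | 1
  42 | 00010100101 | 0 | 0
  43 | 00101001010 | 0 | 1
  44 | 01010010101 | 0 | 0
  45 | 10100101010 | 1 | 0
  46 | 01001010100 | 0 | 0
  47 | 10010101000 | 1 | 1
  48 | 00101010001 | 0 | 1
  49 | 01010100011 | 0 | 0
  50 | 10101000110 | 1 | 0
  51 | 01010001100 | 0 | 0
  52 | 10100011000 | 1 | 0
  53 | 01000110000 | 0 | 0
  54 | 10001100000 | 1 | 1
  55 | 00011000001 | 0 | 0
  56 | 00110000010 | 0 | 1
  57 | 01100000101 | 0 | 1
  58 | 11000001011 | 1 | 1
  59 | 10000010111 | 1 | 1
  60 | 00000101111 | 0 | 0
  61 | 00001011110 | 0 | 0
  62 | 00010111100 | 0 | 0
  63 | 00101111000 | 0 | 1
  64 | 01011110001 | 0 | 0
  65 | 10111100010 | 1 | 0
  66 | 01111000100 | 0 | 1
  67 | 11110001001 | 1 | 0
  68 | 11100010010 | 1 | 0
  69 | 11000100100 | 1 | 1
  70 | 10001001001 | 1 | 1
  71 | 00010010011 | 0 | 0
  72 | 00100100110 | 0 | 1
  73 | 01001001101 | 0 | 0
  74 | 10010011010 | 1 | 1
  75 | 00100110101 | 0 | 1
  76 | 01001101011 | 0 | 0
  77 | 10011010110 | 1 | 1
  78 | 00110101101 | 0 | 1
  79 | 01101011011 | 0 | 1
  80 | 11010110111 | 1 | 1
  81 | 10101101111 | 1 | 0
  82 | 01011011110 | 0 | 0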